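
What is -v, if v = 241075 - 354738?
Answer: 113663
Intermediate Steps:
v = -113663
-v = -1*(-113663) = 113663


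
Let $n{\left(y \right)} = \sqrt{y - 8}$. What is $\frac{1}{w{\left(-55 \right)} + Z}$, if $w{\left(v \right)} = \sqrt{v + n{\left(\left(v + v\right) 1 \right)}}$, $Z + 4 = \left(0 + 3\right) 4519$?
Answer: $\frac{1}{13553 + \sqrt{-55 + i \sqrt{118}}} \approx 7.378 \cdot 10^{-5} - 4.06 \cdot 10^{-8} i$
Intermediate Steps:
$Z = 13553$ ($Z = -4 + \left(0 + 3\right) 4519 = -4 + 3 \cdot 4519 = -4 + 13557 = 13553$)
$n{\left(y \right)} = \sqrt{-8 + y}$
$w{\left(v \right)} = \sqrt{v + \sqrt{-8 + 2 v}}$ ($w{\left(v \right)} = \sqrt{v + \sqrt{-8 + \left(v + v\right) 1}} = \sqrt{v + \sqrt{-8 + 2 v 1}} = \sqrt{v + \sqrt{-8 + 2 v}}$)
$\frac{1}{w{\left(-55 \right)} + Z} = \frac{1}{\sqrt{-55 + \sqrt{2} \sqrt{-4 - 55}} + 13553} = \frac{1}{\sqrt{-55 + \sqrt{2} \sqrt{-59}} + 13553} = \frac{1}{\sqrt{-55 + \sqrt{2} i \sqrt{59}} + 13553} = \frac{1}{\sqrt{-55 + i \sqrt{118}} + 13553} = \frac{1}{13553 + \sqrt{-55 + i \sqrt{118}}}$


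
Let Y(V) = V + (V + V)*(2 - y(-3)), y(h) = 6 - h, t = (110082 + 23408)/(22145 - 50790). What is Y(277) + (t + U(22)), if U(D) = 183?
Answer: -19608420/5729 ≈ -3422.7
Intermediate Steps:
t = -26698/5729 (t = 133490/(-28645) = 133490*(-1/28645) = -26698/5729 ≈ -4.6601)
Y(V) = -13*V (Y(V) = V + (V + V)*(2 - (6 - 1*(-3))) = V + (2*V)*(2 - (6 + 3)) = V + (2*V)*(2 - 1*9) = V + (2*V)*(2 - 9) = V + (2*V)*(-7) = V - 14*V = -13*V)
Y(277) + (t + U(22)) = -13*277 + (-26698/5729 + 183) = -3601 + 1021709/5729 = -19608420/5729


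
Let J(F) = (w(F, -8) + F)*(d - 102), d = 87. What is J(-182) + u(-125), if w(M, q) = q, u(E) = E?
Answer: 2725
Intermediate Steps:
J(F) = 120 - 15*F (J(F) = (-8 + F)*(87 - 102) = (-8 + F)*(-15) = 120 - 15*F)
J(-182) + u(-125) = (120 - 15*(-182)) - 125 = (120 + 2730) - 125 = 2850 - 125 = 2725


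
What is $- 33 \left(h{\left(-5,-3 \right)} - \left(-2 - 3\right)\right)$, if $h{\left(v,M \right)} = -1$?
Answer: $-132$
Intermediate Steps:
$- 33 \left(h{\left(-5,-3 \right)} - \left(-2 - 3\right)\right) = - 33 \left(-1 - \left(-2 - 3\right)\right) = - 33 \left(-1 - -5\right) = - 33 \left(-1 + 5\right) = \left(-33\right) 4 = -132$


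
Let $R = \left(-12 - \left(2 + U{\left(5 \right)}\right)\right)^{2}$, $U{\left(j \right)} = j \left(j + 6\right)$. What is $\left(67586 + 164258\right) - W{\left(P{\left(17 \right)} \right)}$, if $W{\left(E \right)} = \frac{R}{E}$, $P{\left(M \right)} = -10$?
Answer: $\frac{2323201}{10} \approx 2.3232 \cdot 10^{5}$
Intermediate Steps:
$U{\left(j \right)} = j \left(6 + j\right)$
$R = 4761$ ($R = \left(-12 - \left(2 + 5 \left(6 + 5\right)\right)\right)^{2} = \left(-12 - \left(2 + 5 \cdot 11\right)\right)^{2} = \left(-12 - 57\right)^{2} = \left(-69\right)^{2} = 4761$)
$W{\left(E \right)} = \frac{4761}{E}$
$\left(67586 + 164258\right) - W{\left(P{\left(17 \right)} \right)} = \left(67586 + 164258\right) - \frac{4761}{-10} = 231844 - 4761 \left(- \frac{1}{10}\right) = 231844 - - \frac{4761}{10} = 231844 + \frac{4761}{10} = \frac{2323201}{10}$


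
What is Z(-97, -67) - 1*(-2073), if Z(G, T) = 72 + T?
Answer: 2078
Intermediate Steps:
Z(-97, -67) - 1*(-2073) = (72 - 67) - 1*(-2073) = 5 + 2073 = 2078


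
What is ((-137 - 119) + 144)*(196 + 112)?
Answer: -34496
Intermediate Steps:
((-137 - 119) + 144)*(196 + 112) = (-256 + 144)*308 = -112*308 = -34496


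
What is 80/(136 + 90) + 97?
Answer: 11001/113 ≈ 97.354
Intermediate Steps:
80/(136 + 90) + 97 = 80/226 + 97 = (1/226)*80 + 97 = 40/113 + 97 = 11001/113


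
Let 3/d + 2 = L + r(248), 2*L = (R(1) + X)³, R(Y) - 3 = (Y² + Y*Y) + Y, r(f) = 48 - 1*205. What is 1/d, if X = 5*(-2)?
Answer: -191/3 ≈ -63.667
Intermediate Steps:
X = -10
r(f) = -157 (r(f) = 48 - 205 = -157)
R(Y) = 3 + Y + 2*Y² (R(Y) = 3 + ((Y² + Y*Y) + Y) = 3 + ((Y² + Y²) + Y) = 3 + (2*Y² + Y) = 3 + (Y + 2*Y²) = 3 + Y + 2*Y²)
L = -32 (L = ((3 + 1 + 2*1²) - 10)³/2 = ((3 + 1 + 2*1) - 10)³/2 = ((3 + 1 + 2) - 10)³/2 = (6 - 10)³/2 = (½)*(-4)³ = (½)*(-64) = -32)
d = -3/191 (d = 3/(-2 + (-32 - 157)) = 3/(-2 - 189) = 3/(-191) = 3*(-1/191) = -3/191 ≈ -0.015707)
1/d = 1/(-3/191) = -191/3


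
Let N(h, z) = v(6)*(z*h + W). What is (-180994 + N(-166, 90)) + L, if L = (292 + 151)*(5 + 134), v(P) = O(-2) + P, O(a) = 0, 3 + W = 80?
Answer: -208595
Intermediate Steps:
W = 77 (W = -3 + 80 = 77)
v(P) = P (v(P) = 0 + P = P)
L = 61577 (L = 443*139 = 61577)
N(h, z) = 462 + 6*h*z (N(h, z) = 6*(z*h + 77) = 6*(h*z + 77) = 6*(77 + h*z) = 462 + 6*h*z)
(-180994 + N(-166, 90)) + L = (-180994 + (462 + 6*(-166)*90)) + 61577 = (-180994 + (462 - 89640)) + 61577 = (-180994 - 89178) + 61577 = -270172 + 61577 = -208595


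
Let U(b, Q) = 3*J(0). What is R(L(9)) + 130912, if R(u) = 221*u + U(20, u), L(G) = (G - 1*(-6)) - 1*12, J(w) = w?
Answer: 131575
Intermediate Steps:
U(b, Q) = 0 (U(b, Q) = 3*0 = 0)
L(G) = -6 + G (L(G) = (G + 6) - 12 = (6 + G) - 12 = -6 + G)
R(u) = 221*u (R(u) = 221*u + 0 = 221*u)
R(L(9)) + 130912 = 221*(-6 + 9) + 130912 = 221*3 + 130912 = 663 + 130912 = 131575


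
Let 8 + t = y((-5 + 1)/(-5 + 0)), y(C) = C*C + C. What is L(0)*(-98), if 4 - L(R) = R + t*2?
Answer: -41944/25 ≈ -1677.8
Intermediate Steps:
y(C) = C + C² (y(C) = C² + C = C + C²)
t = -164/25 (t = -8 + ((-5 + 1)/(-5 + 0))*(1 + (-5 + 1)/(-5 + 0)) = -8 + (-4/(-5))*(1 - 4/(-5)) = -8 + (-4*(-⅕))*(1 - 4*(-⅕)) = -8 + 4*(1 + ⅘)/5 = -8 + (⅘)*(9/5) = -8 + 36/25 = -164/25 ≈ -6.5600)
L(R) = 428/25 - R (L(R) = 4 - (R - 164/25*2) = 4 - (R - 328/25) = 4 - (-328/25 + R) = 4 + (328/25 - R) = 428/25 - R)
L(0)*(-98) = (428/25 - 1*0)*(-98) = (428/25 + 0)*(-98) = (428/25)*(-98) = -41944/25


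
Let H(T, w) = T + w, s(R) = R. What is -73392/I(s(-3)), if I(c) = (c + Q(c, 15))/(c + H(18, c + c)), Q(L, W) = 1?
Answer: 330264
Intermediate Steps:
I(c) = (1 + c)/(18 + 3*c) (I(c) = (c + 1)/(c + (18 + (c + c))) = (1 + c)/(c + (18 + 2*c)) = (1 + c)/(18 + 3*c))
-73392/I(s(-3)) = -73392*3*(6 - 3)/(1 - 3) = -73392/((⅓)*(-2)/3) = -73392/((⅓)*(⅓)*(-2)) = -73392/(-2/9) = -73392*(-9/2) = 330264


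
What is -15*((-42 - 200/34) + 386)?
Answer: -86220/17 ≈ -5071.8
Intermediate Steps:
-15*((-42 - 200/34) + 386) = -15*((-42 - 1*100/17) + 386) = -15*((-42 - 100/17) + 386) = -15*(-814/17 + 386) = -15*5748/17 = -86220/17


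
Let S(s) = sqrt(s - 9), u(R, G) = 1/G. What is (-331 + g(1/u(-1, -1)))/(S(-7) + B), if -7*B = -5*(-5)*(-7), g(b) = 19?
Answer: -7800/641 + 1248*I/641 ≈ -12.168 + 1.947*I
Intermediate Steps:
S(s) = sqrt(-9 + s)
B = 25 (B = -(-5*(-5))*(-7)/7 = -25*(-7)/7 = -1/7*(-175) = 25)
(-331 + g(1/u(-1, -1)))/(S(-7) + B) = (-331 + 19)/(sqrt(-9 - 7) + 25) = -312/(sqrt(-16) + 25) = -312/(4*I + 25) = -312*(25 - 4*I)/641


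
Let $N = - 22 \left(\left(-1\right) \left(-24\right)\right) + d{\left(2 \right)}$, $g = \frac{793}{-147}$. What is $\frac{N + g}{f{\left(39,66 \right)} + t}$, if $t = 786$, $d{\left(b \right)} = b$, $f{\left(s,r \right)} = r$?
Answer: $- \frac{78115}{125244} \approx -0.6237$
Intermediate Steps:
$g = - \frac{793}{147}$ ($g = 793 \left(- \frac{1}{147}\right) = - \frac{793}{147} \approx -5.3946$)
$N = -526$ ($N = - 22 \left(\left(-1\right) \left(-24\right)\right) + 2 = \left(-22\right) 24 + 2 = -528 + 2 = -526$)
$\frac{N + g}{f{\left(39,66 \right)} + t} = \frac{-526 - \frac{793}{147}}{66 + 786} = - \frac{78115}{147 \cdot 852} = \left(- \frac{78115}{147}\right) \frac{1}{852} = - \frac{78115}{125244}$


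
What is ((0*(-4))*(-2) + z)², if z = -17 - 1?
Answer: 324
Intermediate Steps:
z = -18
((0*(-4))*(-2) + z)² = ((0*(-4))*(-2) - 18)² = (0*(-2) - 18)² = (0 - 18)² = (-18)² = 324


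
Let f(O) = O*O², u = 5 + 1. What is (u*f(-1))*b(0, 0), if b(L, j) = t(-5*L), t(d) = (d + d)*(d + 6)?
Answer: 0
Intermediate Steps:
u = 6
t(d) = 2*d*(6 + d) (t(d) = (2*d)*(6 + d) = 2*d*(6 + d))
f(O) = O³
b(L, j) = -10*L*(6 - 5*L) (b(L, j) = 2*(-5*L)*(6 - 5*L) = -10*L*(6 - 5*L))
(u*f(-1))*b(0, 0) = (6*(-1)³)*(10*0*(-6 + 5*0)) = (6*(-1))*(10*0*(-6 + 0)) = -60*0*(-6) = -6*0 = 0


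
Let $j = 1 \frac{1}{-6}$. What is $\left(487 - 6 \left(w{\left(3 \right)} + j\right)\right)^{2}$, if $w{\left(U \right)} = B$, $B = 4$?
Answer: $215296$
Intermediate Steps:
$w{\left(U \right)} = 4$
$j = - \frac{1}{6}$ ($j = 1 \left(- \frac{1}{6}\right) = - \frac{1}{6} \approx -0.16667$)
$\left(487 - 6 \left(w{\left(3 \right)} + j\right)\right)^{2} = \left(487 - 6 \left(4 - \frac{1}{6}\right)\right)^{2} = \left(487 - 23\right)^{2} = 464^{2} = 215296$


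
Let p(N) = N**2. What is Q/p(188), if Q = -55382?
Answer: -27691/17672 ≈ -1.5669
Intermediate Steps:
Q/p(188) = -55382/(188**2) = -55382/35344 = -55382*1/35344 = -27691/17672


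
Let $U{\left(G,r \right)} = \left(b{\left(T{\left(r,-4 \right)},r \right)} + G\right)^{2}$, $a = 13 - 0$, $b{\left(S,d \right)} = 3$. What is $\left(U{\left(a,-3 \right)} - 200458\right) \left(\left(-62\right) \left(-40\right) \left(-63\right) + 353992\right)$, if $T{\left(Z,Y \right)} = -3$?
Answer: $-39590345904$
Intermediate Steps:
$a = 13$ ($a = 13 + 0 = 13$)
$U{\left(G,r \right)} = \left(3 + G\right)^{2}$
$\left(U{\left(a,-3 \right)} - 200458\right) \left(\left(-62\right) \left(-40\right) \left(-63\right) + 353992\right) = \left(\left(3 + 13\right)^{2} - 200458\right) \left(\left(-62\right) \left(-40\right) \left(-63\right) + 353992\right) = \left(16^{2} - 200458\right) \left(2480 \left(-63\right) + 353992\right) = \left(256 - 200458\right) \left(-156240 + 353992\right) = \left(-200202\right) 197752 = -39590345904$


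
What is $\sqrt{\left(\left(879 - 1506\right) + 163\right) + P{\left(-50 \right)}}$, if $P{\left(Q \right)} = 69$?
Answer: $i \sqrt{395} \approx 19.875 i$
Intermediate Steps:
$\sqrt{\left(\left(879 - 1506\right) + 163\right) + P{\left(-50 \right)}} = \sqrt{\left(\left(879 - 1506\right) + 163\right) + 69} = \sqrt{\left(-627 + 163\right) + 69} = \sqrt{-464 + 69} = \sqrt{-395} = i \sqrt{395}$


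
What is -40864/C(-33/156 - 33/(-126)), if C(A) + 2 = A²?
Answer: 48728848896/2381903 ≈ 20458.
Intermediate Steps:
C(A) = -2 + A²
-40864/C(-33/156 - 33/(-126)) = -40864/(-2 + (-33/156 - 33/(-126))²) = -40864/(-2 + (-33*1/156 - 33*(-1/126))²) = -40864/(-2 + (-11/52 + 11/42)²) = -40864/(-2 + (55/1092)²) = -40864/(-2 + 3025/1192464) = -40864/(-2381903/1192464) = -40864*(-1192464/2381903) = 48728848896/2381903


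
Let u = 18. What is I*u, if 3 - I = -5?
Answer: 144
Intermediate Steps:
I = 8 (I = 3 - 1*(-5) = 3 + 5 = 8)
I*u = 8*18 = 144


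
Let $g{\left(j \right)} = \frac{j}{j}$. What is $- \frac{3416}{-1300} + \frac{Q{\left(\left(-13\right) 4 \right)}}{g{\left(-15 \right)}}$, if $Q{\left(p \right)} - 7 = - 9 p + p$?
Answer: $\frac{138329}{325} \approx 425.63$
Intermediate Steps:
$Q{\left(p \right)} = 7 - 8 p$ ($Q{\left(p \right)} = 7 + \left(- 9 p + p\right) = 7 - 8 p$)
$g{\left(j \right)} = 1$
$- \frac{3416}{-1300} + \frac{Q{\left(\left(-13\right) 4 \right)}}{g{\left(-15 \right)}} = - \frac{3416}{-1300} + \frac{7 - 8 \left(\left(-13\right) 4\right)}{1} = \left(-3416\right) \left(- \frac{1}{1300}\right) + \left(7 - -416\right) 1 = \frac{854}{325} + \left(7 + 416\right) 1 = \frac{854}{325} + 423 \cdot 1 = \frac{854}{325} + 423 = \frac{138329}{325}$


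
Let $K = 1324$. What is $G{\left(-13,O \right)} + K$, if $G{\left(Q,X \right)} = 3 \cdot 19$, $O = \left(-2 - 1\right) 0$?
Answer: $1381$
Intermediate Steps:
$O = 0$ ($O = \left(-3\right) 0 = 0$)
$G{\left(Q,X \right)} = 57$
$G{\left(-13,O \right)} + K = 57 + 1324 = 1381$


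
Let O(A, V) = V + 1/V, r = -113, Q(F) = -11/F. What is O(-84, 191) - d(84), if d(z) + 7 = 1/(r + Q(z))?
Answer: 359410001/1815073 ≈ 198.01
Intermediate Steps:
d(z) = -7 + 1/(-113 - 11/z)
O(-84, 191) - d(84) = (191 + 1/191) - 11*(-7 - 72*84)/(11 + 113*84) = (191 + 1/191) - 11*(-7 - 6048)/(11 + 9492) = 36482/191 - 11*(-6055)/9503 = 36482/191 - 1*(-66605/9503) = 36482/191 + 66605/9503 = 359410001/1815073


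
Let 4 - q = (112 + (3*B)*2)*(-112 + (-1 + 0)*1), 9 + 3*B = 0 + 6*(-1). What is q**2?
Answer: 85932900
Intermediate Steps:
B = -5 (B = -3 + (0 + 6*(-1))/3 = -3 + (0 - 6)/3 = -3 + (1/3)*(-6) = -3 - 2 = -5)
q = 9270 (q = 4 - (112 + (3*(-5))*2)*(-112 + (-1 + 0)*1) = 4 - (112 - 15*2)*(-112 - 1*1) = 4 - (112 - 30)*(-112 - 1) = 4 - 82*(-113) = 4 - 1*(-9266) = 4 + 9266 = 9270)
q**2 = 9270**2 = 85932900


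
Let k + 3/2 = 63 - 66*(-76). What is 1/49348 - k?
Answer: -250564469/49348 ≈ -5077.5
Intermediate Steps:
k = 10155/2 (k = -3/2 + (63 - 66*(-76)) = -3/2 + (63 + 5016) = -3/2 + 5079 = 10155/2 ≈ 5077.5)
1/49348 - k = 1/49348 - 1*10155/2 = 1/49348 - 10155/2 = -250564469/49348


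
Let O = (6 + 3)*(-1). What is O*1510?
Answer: -13590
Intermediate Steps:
O = -9 (O = 9*(-1) = -9)
O*1510 = -9*1510 = -13590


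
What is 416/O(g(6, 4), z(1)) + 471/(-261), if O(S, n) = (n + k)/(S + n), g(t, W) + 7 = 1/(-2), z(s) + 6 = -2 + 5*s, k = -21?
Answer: 15677/87 ≈ 180.20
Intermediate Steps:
z(s) = -8 + 5*s (z(s) = -6 + (-2 + 5*s) = -8 + 5*s)
g(t, W) = -15/2 (g(t, W) = -7 + 1/(-2) = -7 - 1/2 = -15/2)
O(S, n) = (-21 + n)/(S + n) (O(S, n) = (n - 21)/(S + n) = (-21 + n)/(S + n))
416/O(g(6, 4), z(1)) + 471/(-261) = 416/(((-21 + (-8 + 5*1))/(-15/2 + (-8 + 5*1)))) + 471/(-261) = 416/(((-21 + (-8 + 5))/(-15/2 + (-8 + 5)))) + 471*(-1/261) = 416/(((-21 - 3)/(-15/2 - 3))) - 157/87 = 416/((-24/(-21/2))) - 157/87 = 416/((-2/21*(-24))) - 157/87 = 416/(16/7) - 157/87 = 416*(7/16) - 157/87 = 182 - 157/87 = 15677/87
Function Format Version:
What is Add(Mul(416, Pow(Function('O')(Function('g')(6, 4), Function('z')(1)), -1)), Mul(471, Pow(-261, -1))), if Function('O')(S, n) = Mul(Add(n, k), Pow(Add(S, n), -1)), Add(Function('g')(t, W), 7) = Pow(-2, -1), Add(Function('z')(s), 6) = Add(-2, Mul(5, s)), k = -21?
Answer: Rational(15677, 87) ≈ 180.20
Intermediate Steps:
Function('z')(s) = Add(-8, Mul(5, s)) (Function('z')(s) = Add(-6, Add(-2, Mul(5, s))) = Add(-8, Mul(5, s)))
Function('g')(t, W) = Rational(-15, 2) (Function('g')(t, W) = Add(-7, Pow(-2, -1)) = Add(-7, Rational(-1, 2)) = Rational(-15, 2))
Function('O')(S, n) = Mul(Pow(Add(S, n), -1), Add(-21, n)) (Function('O')(S, n) = Mul(Add(n, -21), Pow(Add(S, n), -1)) = Mul(Add(-21, n), Pow(Add(S, n), -1)) = Mul(Pow(Add(S, n), -1), Add(-21, n)))
Add(Mul(416, Pow(Function('O')(Function('g')(6, 4), Function('z')(1)), -1)), Mul(471, Pow(-261, -1))) = Add(Mul(416, Pow(Mul(Pow(Add(Rational(-15, 2), Add(-8, Mul(5, 1))), -1), Add(-21, Add(-8, Mul(5, 1)))), -1)), Mul(471, Pow(-261, -1))) = Add(Mul(416, Pow(Mul(Pow(Add(Rational(-15, 2), Add(-8, 5)), -1), Add(-21, Add(-8, 5))), -1)), Mul(471, Rational(-1, 261))) = Add(Mul(416, Pow(Mul(Pow(Add(Rational(-15, 2), -3), -1), Add(-21, -3)), -1)), Rational(-157, 87)) = Add(Mul(416, Pow(Mul(Pow(Rational(-21, 2), -1), -24), -1)), Rational(-157, 87)) = Add(Mul(416, Pow(Mul(Rational(-2, 21), -24), -1)), Rational(-157, 87)) = Add(Mul(416, Pow(Rational(16, 7), -1)), Rational(-157, 87)) = Add(Mul(416, Rational(7, 16)), Rational(-157, 87)) = Add(182, Rational(-157, 87)) = Rational(15677, 87)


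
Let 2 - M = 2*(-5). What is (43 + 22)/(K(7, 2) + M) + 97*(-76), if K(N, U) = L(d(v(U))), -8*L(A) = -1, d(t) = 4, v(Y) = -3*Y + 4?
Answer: -714564/97 ≈ -7366.6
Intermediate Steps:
M = 12 (M = 2 - 2*(-5) = 2 - 1*(-10) = 2 + 10 = 12)
v(Y) = 4 - 3*Y
L(A) = ⅛ (L(A) = -⅛*(-1) = ⅛)
K(N, U) = ⅛
(43 + 22)/(K(7, 2) + M) + 97*(-76) = (43 + 22)/(⅛ + 12) + 97*(-76) = 65/(97/8) - 7372 = 65*(8/97) - 7372 = 520/97 - 7372 = -714564/97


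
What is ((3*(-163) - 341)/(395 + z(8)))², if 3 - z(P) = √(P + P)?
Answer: 172225/38809 ≈ 4.4378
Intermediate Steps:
z(P) = 3 - √2*√P (z(P) = 3 - √(P + P) = 3 - √(2*P) = 3 - √2*√P)
((3*(-163) - 341)/(395 + z(8)))² = ((3*(-163) - 341)/(395 + (3 - √2*√8)))² = ((-489 - 341)/(395 + (3 - √2*2*√2)))² = (-830/(395 + (3 - 4)))² = (-830/(395 - 1))² = (-830/394)² = (-830*1/394)² = (-415/197)² = 172225/38809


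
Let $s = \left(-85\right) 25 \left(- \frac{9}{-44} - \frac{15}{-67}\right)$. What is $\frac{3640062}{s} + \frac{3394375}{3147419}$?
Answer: $- \frac{11255179068710673}{2815759722875} \approx -3997.2$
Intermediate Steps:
$s = - \frac{2683875}{2948}$ ($s = - 2125 \left(\left(-9\right) \left(- \frac{1}{44}\right) - - \frac{15}{67}\right) = - 2125 \left(\frac{9}{44} + \frac{15}{67}\right) = \left(-2125\right) \frac{1263}{2948} = - \frac{2683875}{2948} \approx -910.41$)
$\frac{3640062}{s} + \frac{3394375}{3147419} = \frac{3640062}{- \frac{2683875}{2948}} + \frac{3394375}{3147419} = 3640062 \left(- \frac{2948}{2683875}\right) + 3394375 \cdot \frac{1}{3147419} = - \frac{3576967592}{894625} + \frac{3394375}{3147419} = - \frac{11255179068710673}{2815759722875}$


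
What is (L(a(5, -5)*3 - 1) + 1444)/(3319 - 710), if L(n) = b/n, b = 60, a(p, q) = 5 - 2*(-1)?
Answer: 1447/2609 ≈ 0.55462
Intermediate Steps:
a(p, q) = 7 (a(p, q) = 5 + 2 = 7)
L(n) = 60/n
(L(a(5, -5)*3 - 1) + 1444)/(3319 - 710) = (60/(7*3 - 1) + 1444)/(3319 - 710) = (60/(21 - 1) + 1444)/2609 = (60/20 + 1444)*(1/2609) = (60*(1/20) + 1444)*(1/2609) = (3 + 1444)*(1/2609) = 1447*(1/2609) = 1447/2609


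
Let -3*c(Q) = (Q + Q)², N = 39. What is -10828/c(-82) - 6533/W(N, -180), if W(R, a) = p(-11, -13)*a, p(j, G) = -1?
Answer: -2654132/75645 ≈ -35.087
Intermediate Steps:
c(Q) = -4*Q²/3 (c(Q) = -(Q + Q)²/3 = -4*Q²/3)
W(R, a) = -a
-10828/c(-82) - 6533/W(N, -180) = -10828/((-4/3*(-82)²)) - 6533/((-1*(-180))) = -10828/((-4/3*6724)) - 6533/180 = -10828/(-26896/3) - 6533*1/180 = -10828*(-3/26896) - 6533/180 = 8121/6724 - 6533/180 = -2654132/75645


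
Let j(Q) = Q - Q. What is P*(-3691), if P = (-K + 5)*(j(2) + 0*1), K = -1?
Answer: 0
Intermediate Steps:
j(Q) = 0
P = 0 (P = (-1*(-1) + 5)*(0 + 0*1) = (1 + 5)*(0 + 0) = 6*0 = 0)
P*(-3691) = 0*(-3691) = 0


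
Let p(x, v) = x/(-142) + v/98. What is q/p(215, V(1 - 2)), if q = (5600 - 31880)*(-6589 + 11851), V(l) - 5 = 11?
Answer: 320729844960/3133 ≈ 1.0237e+8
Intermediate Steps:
V(l) = 16 (V(l) = 5 + 11 = 16)
p(x, v) = -x/142 + v/98 (p(x, v) = x*(-1/142) + v*(1/98) = -x/142 + v/98)
q = -138285360 (q = -26280*5262 = -138285360)
q/p(215, V(1 - 2)) = -138285360/(-1/142*215 + (1/98)*16) = -138285360/(-215/142 + 8/49) = -138285360/(-9399/6958) = -138285360*(-6958/9399) = 320729844960/3133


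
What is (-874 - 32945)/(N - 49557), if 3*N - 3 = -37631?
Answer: 101457/186299 ≈ 0.54459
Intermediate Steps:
N = -37628/3 (N = 1 + (⅓)*(-37631) = 1 - 37631/3 = -37628/3 ≈ -12543.)
(-874 - 32945)/(N - 49557) = (-874 - 32945)/(-37628/3 - 49557) = -33819/(-186299/3) = -33819*(-3/186299) = 101457/186299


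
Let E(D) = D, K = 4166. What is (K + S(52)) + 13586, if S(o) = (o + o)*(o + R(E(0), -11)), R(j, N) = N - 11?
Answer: 20872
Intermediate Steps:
R(j, N) = -11 + N
S(o) = 2*o*(-22 + o) (S(o) = (o + o)*(o + (-11 - 11)) = (2*o)*(o - 22) = (2*o)*(-22 + o) = 2*o*(-22 + o))
(K + S(52)) + 13586 = (4166 + 2*52*(-22 + 52)) + 13586 = (4166 + 2*52*30) + 13586 = (4166 + 3120) + 13586 = 7286 + 13586 = 20872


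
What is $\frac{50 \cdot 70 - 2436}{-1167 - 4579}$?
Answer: $- \frac{532}{2873} \approx -0.18517$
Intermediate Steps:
$\frac{50 \cdot 70 - 2436}{-1167 - 4579} = \frac{3500 - 2436}{-5746} = 1064 \left(- \frac{1}{5746}\right) = - \frac{532}{2873}$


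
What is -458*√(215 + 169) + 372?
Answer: 372 - 3664*√6 ≈ -8602.9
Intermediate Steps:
-458*√(215 + 169) + 372 = -3664*√6 + 372 = 372 - 3664*√6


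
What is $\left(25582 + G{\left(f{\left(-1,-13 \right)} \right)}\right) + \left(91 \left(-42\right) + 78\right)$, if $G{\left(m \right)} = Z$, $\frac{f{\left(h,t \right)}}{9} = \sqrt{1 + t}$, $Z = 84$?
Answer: $21922$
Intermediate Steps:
$f{\left(h,t \right)} = 9 \sqrt{1 + t}$
$G{\left(m \right)} = 84$
$\left(25582 + G{\left(f{\left(-1,-13 \right)} \right)}\right) + \left(91 \left(-42\right) + 78\right) = \left(25582 + 84\right) + \left(91 \left(-42\right) + 78\right) = 25666 + \left(-3822 + 78\right) = 25666 - 3744 = 21922$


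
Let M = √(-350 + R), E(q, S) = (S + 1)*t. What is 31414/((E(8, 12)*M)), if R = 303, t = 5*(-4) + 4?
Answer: 15707*I*√47/4888 ≈ 22.03*I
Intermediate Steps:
t = -16 (t = -20 + 4 = -16)
E(q, S) = -16 - 16*S (E(q, S) = (S + 1)*(-16) = (1 + S)*(-16) = -16 - 16*S)
M = I*√47 (M = √(-350 + 303) = √(-47) = I*√47 ≈ 6.8557*I)
31414/((E(8, 12)*M)) = 31414/(((-16 - 16*12)*(I*√47))) = 31414/(((-16 - 192)*(I*√47))) = 31414/((-208*I*√47)) = 31414*(I*√47/9776) = 15707*I*√47/4888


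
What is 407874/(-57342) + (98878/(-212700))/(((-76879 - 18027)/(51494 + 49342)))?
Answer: -53207116648306/8038434989725 ≈ -6.6191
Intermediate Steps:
407874/(-57342) + (98878/(-212700))/(((-76879 - 18027)/(51494 + 49342))) = 407874*(-1/57342) + (98878*(-1/212700))/((-94906/100836)) = -67979/9557 - 49439/(106350*((-94906*1/100836))) = -67979/9557 - 49439/(106350*(-47453/50418)) = -67979/9557 - 49439/106350*(-50418/47453) = -67979/9557 + 415435917/841104425 = -53207116648306/8038434989725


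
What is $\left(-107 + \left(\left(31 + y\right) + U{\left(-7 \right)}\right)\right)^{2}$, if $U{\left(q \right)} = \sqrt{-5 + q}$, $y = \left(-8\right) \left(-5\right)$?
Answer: $1284 - 144 i \sqrt{3} \approx 1284.0 - 249.42 i$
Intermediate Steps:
$y = 40$
$\left(-107 + \left(\left(31 + y\right) + U{\left(-7 \right)}\right)\right)^{2} = \left(-107 + \left(\left(31 + 40\right) + \sqrt{-5 - 7}\right)\right)^{2} = \left(-107 + \left(71 + \sqrt{-12}\right)\right)^{2} = \left(-107 + \left(71 + 2 i \sqrt{3}\right)\right)^{2} = \left(-36 + 2 i \sqrt{3}\right)^{2}$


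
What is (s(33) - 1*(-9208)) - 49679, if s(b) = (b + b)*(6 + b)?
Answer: -37897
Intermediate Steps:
s(b) = 2*b*(6 + b) (s(b) = (2*b)*(6 + b) = 2*b*(6 + b))
(s(33) - 1*(-9208)) - 49679 = (2*33*(6 + 33) - 1*(-9208)) - 49679 = (2*33*39 + 9208) - 49679 = (2574 + 9208) - 49679 = 11782 - 49679 = -37897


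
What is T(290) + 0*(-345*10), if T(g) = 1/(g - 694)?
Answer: -1/404 ≈ -0.0024752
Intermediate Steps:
T(g) = 1/(-694 + g)
T(290) + 0*(-345*10) = 1/(-694 + 290) + 0*(-345*10) = 1/(-404) + 0*(-3450) = -1/404 + 0 = -1/404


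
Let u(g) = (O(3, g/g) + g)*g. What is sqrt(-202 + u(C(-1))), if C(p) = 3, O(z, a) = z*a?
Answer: 2*I*sqrt(46) ≈ 13.565*I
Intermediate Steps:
O(z, a) = a*z
u(g) = g*(3 + g) (u(g) = ((g/g)*3 + g)*g = (1*3 + g)*g = (3 + g)*g = g*(3 + g))
sqrt(-202 + u(C(-1))) = sqrt(-202 + 3*(3 + 3)) = sqrt(-202 + 3*6) = sqrt(-202 + 18) = sqrt(-184) = 2*I*sqrt(46)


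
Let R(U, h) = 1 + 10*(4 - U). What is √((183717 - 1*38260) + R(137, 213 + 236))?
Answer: 16*√563 ≈ 379.64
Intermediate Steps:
R(U, h) = 41 - 10*U (R(U, h) = 1 + (40 - 10*U) = 41 - 10*U)
√((183717 - 1*38260) + R(137, 213 + 236)) = √((183717 - 1*38260) + (41 - 10*137)) = √((183717 - 38260) + (41 - 1370)) = √(145457 - 1329) = √144128 = 16*√563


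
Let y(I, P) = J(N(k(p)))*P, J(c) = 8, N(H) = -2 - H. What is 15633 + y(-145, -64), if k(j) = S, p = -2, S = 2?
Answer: 15121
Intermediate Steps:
k(j) = 2
y(I, P) = 8*P
15633 + y(-145, -64) = 15633 + 8*(-64) = 15633 - 512 = 15121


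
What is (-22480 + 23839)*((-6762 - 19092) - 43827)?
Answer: -94696479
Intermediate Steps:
(-22480 + 23839)*((-6762 - 19092) - 43827) = 1359*(-25854 - 43827) = 1359*(-69681) = -94696479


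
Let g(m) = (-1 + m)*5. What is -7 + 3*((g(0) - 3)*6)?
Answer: -151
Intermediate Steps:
g(m) = -5 + 5*m
-7 + 3*((g(0) - 3)*6) = -7 + 3*(((-5 + 5*0) - 3)*6) = -7 + 3*(((-5 + 0) - 3)*6) = -7 + 3*((-5 - 3)*6) = -7 + 3*(-8*6) = -7 + 3*(-48) = -7 - 144 = -151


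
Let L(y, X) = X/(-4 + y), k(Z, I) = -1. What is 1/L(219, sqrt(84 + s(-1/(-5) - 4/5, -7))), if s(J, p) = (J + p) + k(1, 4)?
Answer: 215*sqrt(1885)/377 ≈ 24.760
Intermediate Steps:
s(J, p) = -1 + J + p (s(J, p) = (J + p) - 1 = -1 + J + p)
L(y, X) = X/(-4 + y)
1/L(219, sqrt(84 + s(-1/(-5) - 4/5, -7))) = 1/(sqrt(84 + (-1 + (-1/(-5) - 4/5) - 7))/(-4 + 219)) = 1/(sqrt(84 + (-1 + (-1*(-1/5) - 4*1/5) - 7))/215) = 1/(sqrt(84 + (-1 + (1/5 - 4/5) - 7))*(1/215)) = 1/(sqrt(84 + (-1 - 3/5 - 7))*(1/215)) = 1/(sqrt(84 - 43/5)*(1/215)) = 1/(sqrt(377/5)*(1/215)) = 1/((sqrt(1885)/5)*(1/215)) = 1/(sqrt(1885)/1075) = 215*sqrt(1885)/377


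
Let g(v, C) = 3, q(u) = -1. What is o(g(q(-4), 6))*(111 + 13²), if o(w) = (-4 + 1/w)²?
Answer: 33880/9 ≈ 3764.4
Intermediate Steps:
o(w) = (-4 + 1/w)²
o(g(q(-4), 6))*(111 + 13²) = ((-1 + 4*3)²/3²)*(111 + 13²) = ((-1 + 12)²/9)*(111 + 169) = ((⅑)*11²)*280 = ((⅑)*121)*280 = (121/9)*280 = 33880/9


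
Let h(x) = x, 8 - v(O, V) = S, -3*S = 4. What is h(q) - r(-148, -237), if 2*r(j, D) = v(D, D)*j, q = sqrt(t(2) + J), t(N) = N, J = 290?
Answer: 2072/3 + 2*sqrt(73) ≈ 707.75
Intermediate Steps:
S = -4/3 (S = -1/3*4 = -4/3 ≈ -1.3333)
q = 2*sqrt(73) (q = sqrt(2 + 290) = sqrt(292) = 2*sqrt(73) ≈ 17.088)
v(O, V) = 28/3 (v(O, V) = 8 - 1*(-4/3) = 8 + 4/3 = 28/3)
r(j, D) = 14*j/3 (r(j, D) = (28*j/3)/2 = 14*j/3)
h(q) - r(-148, -237) = 2*sqrt(73) - 14*(-148)/3 = 2*sqrt(73) - 1*(-2072/3) = 2*sqrt(73) + 2072/3 = 2072/3 + 2*sqrt(73)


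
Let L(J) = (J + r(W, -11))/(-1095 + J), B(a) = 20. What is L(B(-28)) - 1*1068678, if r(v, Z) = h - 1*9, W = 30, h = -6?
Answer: -229765771/215 ≈ -1.0687e+6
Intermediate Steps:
r(v, Z) = -15 (r(v, Z) = -6 - 1*9 = -6 - 9 = -15)
L(J) = (-15 + J)/(-1095 + J) (L(J) = (J - 15)/(-1095 + J) = (-15 + J)/(-1095 + J))
L(B(-28)) - 1*1068678 = (-15 + 20)/(-1095 + 20) - 1*1068678 = 5/(-1075) - 1068678 = -1/1075*5 - 1068678 = -1/215 - 1068678 = -229765771/215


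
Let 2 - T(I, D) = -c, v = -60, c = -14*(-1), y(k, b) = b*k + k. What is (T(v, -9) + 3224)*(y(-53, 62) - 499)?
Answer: -12435120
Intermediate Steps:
y(k, b) = k + b*k
c = 14
T(I, D) = 16 (T(I, D) = 2 - (-1)*14 = 2 - 1*(-14) = 2 + 14 = 16)
(T(v, -9) + 3224)*(y(-53, 62) - 499) = (16 + 3224)*(-53*(1 + 62) - 499) = 3240*(-53*63 - 499) = 3240*(-3339 - 499) = 3240*(-3838) = -12435120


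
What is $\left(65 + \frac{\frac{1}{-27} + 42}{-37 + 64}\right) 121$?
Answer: $\frac{5870678}{729} \approx 8053.1$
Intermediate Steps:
$\left(65 + \frac{\frac{1}{-27} + 42}{-37 + 64}\right) 121 = \left(65 + \frac{- \frac{1}{27} + 42}{27}\right) 121 = \left(65 + \frac{1133}{27} \cdot \frac{1}{27}\right) 121 = \left(65 + \frac{1133}{729}\right) 121 = \frac{48518}{729} \cdot 121 = \frac{5870678}{729}$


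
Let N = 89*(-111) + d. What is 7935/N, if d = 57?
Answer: -2645/3274 ≈ -0.80788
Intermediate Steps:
N = -9822 (N = 89*(-111) + 57 = -9879 + 57 = -9822)
7935/N = 7935/(-9822) = 7935*(-1/9822) = -2645/3274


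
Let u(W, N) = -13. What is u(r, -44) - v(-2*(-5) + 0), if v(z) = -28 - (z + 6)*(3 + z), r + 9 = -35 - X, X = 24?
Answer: 223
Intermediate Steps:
r = -68 (r = -9 + (-35 - 1*24) = -9 + (-35 - 24) = -9 - 59 = -68)
v(z) = -28 - (3 + z)*(6 + z) (v(z) = -28 - (6 + z)*(3 + z) = -28 - (3 + z)*(6 + z))
u(r, -44) - v(-2*(-5) + 0) = -13 - (-46 - (-2*(-5) + 0)**2 - 9*(-2*(-5) + 0)) = -13 - (-46 - (10 + 0)**2 - 9*(10 + 0)) = -13 - (-46 - 1*10**2 - 9*10) = -13 - (-46 - 1*100 - 90) = -13 - (-46 - 100 - 90) = -13 - 1*(-236) = -13 + 236 = 223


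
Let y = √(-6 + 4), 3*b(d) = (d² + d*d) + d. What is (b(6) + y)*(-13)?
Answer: -338 - 13*I*√2 ≈ -338.0 - 18.385*I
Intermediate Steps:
b(d) = d/3 + 2*d²/3 (b(d) = ((d² + d*d) + d)/3 = ((d² + d²) + d)/3 = (2*d² + d)/3 = (d + 2*d²)/3 = d/3 + 2*d²/3)
y = I*√2 (y = √(-2) = I*√2 ≈ 1.4142*I)
(b(6) + y)*(-13) = ((⅓)*6*(1 + 2*6) + I*√2)*(-13) = ((⅓)*6*(1 + 12) + I*√2)*(-13) = ((⅓)*6*13 + I*√2)*(-13) = (26 + I*√2)*(-13) = -338 - 13*I*√2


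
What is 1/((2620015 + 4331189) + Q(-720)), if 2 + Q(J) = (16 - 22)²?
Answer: 1/6951238 ≈ 1.4386e-7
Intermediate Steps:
Q(J) = 34 (Q(J) = -2 + (16 - 22)² = -2 + (-6)² = -2 + 36 = 34)
1/((2620015 + 4331189) + Q(-720)) = 1/((2620015 + 4331189) + 34) = 1/(6951204 + 34) = 1/6951238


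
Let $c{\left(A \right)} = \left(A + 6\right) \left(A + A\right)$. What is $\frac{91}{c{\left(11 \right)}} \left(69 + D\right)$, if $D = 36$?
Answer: $\frac{9555}{374} \approx 25.548$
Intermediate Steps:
$c{\left(A \right)} = 2 A \left(6 + A\right)$ ($c{\left(A \right)} = \left(6 + A\right) 2 A = 2 A \left(6 + A\right)$)
$\frac{91}{c{\left(11 \right)}} \left(69 + D\right) = \frac{91}{2 \cdot 11 \left(6 + 11\right)} \left(69 + 36\right) = \frac{91}{2 \cdot 11 \cdot 17} \cdot 105 = \frac{91}{374} \cdot 105 = \frac{9555}{374}$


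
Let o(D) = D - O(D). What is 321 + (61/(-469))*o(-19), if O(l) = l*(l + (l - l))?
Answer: 173729/469 ≈ 370.42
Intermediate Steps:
O(l) = l² (O(l) = l*(l + 0) = l*l = l²)
o(D) = D - D²
321 + (61/(-469))*o(-19) = 321 + (61/(-469))*(-19*(1 - 1*(-19))) = 321 + (61*(-1/469))*(-19*(1 + 19)) = 321 - (-1159)*20/469 = 321 - 61/469*(-380) = 321 + 23180/469 = 173729/469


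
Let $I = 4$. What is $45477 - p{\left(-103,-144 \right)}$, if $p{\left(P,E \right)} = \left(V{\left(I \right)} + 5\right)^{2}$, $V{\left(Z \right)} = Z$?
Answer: $45396$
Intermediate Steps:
$p{\left(P,E \right)} = 81$ ($p{\left(P,E \right)} = \left(4 + 5\right)^{2} = 9^{2} = 81$)
$45477 - p{\left(-103,-144 \right)} = 45477 - 81 = 45396$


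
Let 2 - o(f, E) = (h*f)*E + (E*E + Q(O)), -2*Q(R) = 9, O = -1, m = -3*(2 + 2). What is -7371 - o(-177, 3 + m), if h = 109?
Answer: 332681/2 ≈ 1.6634e+5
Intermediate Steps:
m = -12 (m = -3*4 = -12)
Q(R) = -9/2 (Q(R) = -½*9 = -9/2)
o(f, E) = 13/2 - E² - 109*E*f (o(f, E) = 2 - ((109*f)*E + (E*E - 9/2)) = 2 - (109*E*f + (E² - 9/2)) = 2 - (109*E*f + (-9/2 + E²)) = 2 - (-9/2 + E² + 109*E*f) = 2 + (9/2 - E² - 109*E*f) = 13/2 - E² - 109*E*f)
-7371 - o(-177, 3 + m) = -7371 - (13/2 - (3 - 12)² - 109*(3 - 12)*(-177)) = -7371 - (13/2 - 1*(-9)² - 109*(-9)*(-177)) = -7371 - (13/2 - 1*81 - 173637) = -7371 - (13/2 - 81 - 173637) = -7371 - 1*(-347423/2) = -7371 + 347423/2 = 332681/2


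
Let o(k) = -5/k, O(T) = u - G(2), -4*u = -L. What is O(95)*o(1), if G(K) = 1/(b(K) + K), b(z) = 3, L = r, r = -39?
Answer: 199/4 ≈ 49.750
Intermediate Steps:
L = -39
G(K) = 1/(3 + K)
u = -39/4 (u = -(-1)*(-39)/4 = -¼*39 = -39/4 ≈ -9.7500)
O(T) = -199/20 (O(T) = -39/4 - 1/(3 + 2) = -39/4 - 1/5 = -39/4 - 1*⅕ = -39/4 - ⅕ = -199/20)
O(95)*o(1) = -(-199)/(4*1) = -(-199)/4 = -199/20*(-5) = 199/4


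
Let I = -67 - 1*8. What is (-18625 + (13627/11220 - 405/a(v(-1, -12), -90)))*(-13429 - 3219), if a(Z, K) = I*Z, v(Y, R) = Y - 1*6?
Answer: 6088059973238/19635 ≈ 3.1006e+8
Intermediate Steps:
v(Y, R) = -6 + Y (v(Y, R) = Y - 6 = -6 + Y)
I = -75 (I = -67 - 8 = -75)
a(Z, K) = -75*Z
(-18625 + (13627/11220 - 405/a(v(-1, -12), -90)))*(-13429 - 3219) = (-18625 + (13627/11220 - 405*(-1/(75*(-6 - 1)))))*(-13429 - 3219) = (-18625 + (13627*(1/11220) - 405/((-75*(-7)))))*(-16648) = (-18625 + (13627/11220 - 405/525))*(-16648) = (-18625 + (13627/11220 - 405*1/525))*(-16648) = (-18625 + (13627/11220 - 27/35))*(-16648) = (-18625 + 34801/78540)*(-16648) = -1462772699/78540*(-16648) = 6088059973238/19635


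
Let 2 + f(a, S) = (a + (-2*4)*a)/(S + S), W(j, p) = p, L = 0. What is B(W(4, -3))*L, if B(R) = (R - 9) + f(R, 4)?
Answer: 0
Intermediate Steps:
f(a, S) = -2 - 7*a/(2*S) (f(a, S) = -2 + (a + (-2*4)*a)/(S + S) = -2 + (a - 8*a)/((2*S)) = -2 + (-7*a)*(1/(2*S)) = -2 - 7*a/(2*S))
B(R) = -11 + R/8 (B(R) = (R - 9) + (-2 - 7/2*R/4) = (-9 + R) + (-2 - 7/2*R*¼) = (-9 + R) + (-2 - 7*R/8) = -11 + R/8)
B(W(4, -3))*L = (-11 + (⅛)*(-3))*0 = (-11 - 3/8)*0 = -91/8*0 = 0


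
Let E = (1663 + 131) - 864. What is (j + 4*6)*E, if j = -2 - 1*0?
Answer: 20460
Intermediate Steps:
j = -2 (j = -2 + 0 = -2)
E = 930 (E = 1794 - 864 = 930)
(j + 4*6)*E = (-2 + 4*6)*930 = (-2 + 24)*930 = 22*930 = 20460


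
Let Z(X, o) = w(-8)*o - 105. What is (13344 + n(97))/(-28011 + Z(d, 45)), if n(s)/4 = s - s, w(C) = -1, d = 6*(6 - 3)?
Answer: -4448/9387 ≈ -0.47385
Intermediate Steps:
d = 18 (d = 6*3 = 18)
n(s) = 0 (n(s) = 4*(s - s) = 4*0 = 0)
Z(X, o) = -105 - o (Z(X, o) = -o - 105 = -105 - o)
(13344 + n(97))/(-28011 + Z(d, 45)) = (13344 + 0)/(-28011 + (-105 - 1*45)) = 13344/(-28011 + (-105 - 45)) = 13344/(-28011 - 150) = 13344/(-28161) = 13344*(-1/28161) = -4448/9387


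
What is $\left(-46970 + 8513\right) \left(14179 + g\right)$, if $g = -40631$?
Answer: $1017264564$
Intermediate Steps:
$\left(-46970 + 8513\right) \left(14179 + g\right) = \left(-46970 + 8513\right) \left(14179 - 40631\right) = \left(-38457\right) \left(-26452\right) = 1017264564$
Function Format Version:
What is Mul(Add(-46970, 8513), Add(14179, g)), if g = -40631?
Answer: 1017264564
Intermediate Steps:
Mul(Add(-46970, 8513), Add(14179, g)) = Mul(Add(-46970, 8513), Add(14179, -40631)) = Mul(-38457, -26452) = 1017264564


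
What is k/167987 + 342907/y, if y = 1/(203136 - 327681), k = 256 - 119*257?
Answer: -7174279993370232/167987 ≈ -4.2707e+10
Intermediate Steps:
k = -30327 (k = 256 - 30583 = -30327)
y = -1/124545 (y = 1/(-124545) = -1/124545 ≈ -8.0292e-6)
k/167987 + 342907/y = -30327/167987 + 342907/(-1/124545) = -30327*1/167987 + 342907*(-124545) = -30327/167987 - 42707352315 = -7174279993370232/167987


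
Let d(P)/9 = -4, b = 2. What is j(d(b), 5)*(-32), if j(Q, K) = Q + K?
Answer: 992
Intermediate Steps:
d(P) = -36 (d(P) = 9*(-4) = -36)
j(Q, K) = K + Q
j(d(b), 5)*(-32) = (5 - 36)*(-32) = -31*(-32) = 992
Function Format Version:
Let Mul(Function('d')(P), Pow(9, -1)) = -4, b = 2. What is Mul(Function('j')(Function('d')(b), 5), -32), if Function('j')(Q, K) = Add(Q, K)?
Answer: 992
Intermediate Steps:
Function('d')(P) = -36 (Function('d')(P) = Mul(9, -4) = -36)
Function('j')(Q, K) = Add(K, Q)
Mul(Function('j')(Function('d')(b), 5), -32) = Mul(Add(5, -36), -32) = Mul(-31, -32) = 992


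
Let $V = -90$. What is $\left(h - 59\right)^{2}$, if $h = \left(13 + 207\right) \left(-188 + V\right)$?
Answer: $3747765961$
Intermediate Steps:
$h = -61160$ ($h = \left(13 + 207\right) \left(-188 - 90\right) = 220 \left(-278\right) = -61160$)
$\left(h - 59\right)^{2} = \left(-61160 - 59\right)^{2} = \left(-61219\right)^{2} = 3747765961$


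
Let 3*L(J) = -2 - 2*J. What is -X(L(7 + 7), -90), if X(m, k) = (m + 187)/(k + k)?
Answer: 59/60 ≈ 0.98333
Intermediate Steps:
L(J) = -2/3 - 2*J/3 (L(J) = (-2 - 2*J)/3 = -2/3 - 2*J/3)
X(m, k) = (187 + m)/(2*k) (X(m, k) = (187 + m)/((2*k)) = (187 + m)*(1/(2*k)) = (187 + m)/(2*k))
-X(L(7 + 7), -90) = -(187 + (-2/3 - 2*(7 + 7)/3))/(2*(-90)) = -(-1)*(187 + (-2/3 - 2/3*14))/(2*90) = -(-1)*(187 + (-2/3 - 28/3))/(2*90) = -(-1)*(187 - 10)/(2*90) = -(-1)*177/(2*90) = -1*(-59/60) = 59/60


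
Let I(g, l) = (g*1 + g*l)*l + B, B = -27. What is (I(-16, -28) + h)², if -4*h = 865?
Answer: 2436113449/16 ≈ 1.5226e+8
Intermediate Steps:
h = -865/4 (h = -¼*865 = -865/4 ≈ -216.25)
I(g, l) = -27 + l*(g + g*l) (I(g, l) = (g*1 + g*l)*l - 27 = (g + g*l)*l - 27 = l*(g + g*l) - 27 = -27 + l*(g + g*l))
(I(-16, -28) + h)² = ((-27 - 16*(-28) - 16*(-28)²) - 865/4)² = ((-27 + 448 - 16*784) - 865/4)² = ((-27 + 448 - 12544) - 865/4)² = (-12123 - 865/4)² = (-49357/4)² = 2436113449/16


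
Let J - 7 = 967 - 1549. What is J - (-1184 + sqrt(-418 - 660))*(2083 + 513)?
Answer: 3073089 - 18172*I*sqrt(22) ≈ 3.0731e+6 - 85234.0*I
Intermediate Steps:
J = -575 (J = 7 + (967 - 1549) = 7 - 582 = -575)
J - (-1184 + sqrt(-418 - 660))*(2083 + 513) = -575 - (-1184 + sqrt(-418 - 660))*(2083 + 513) = -575 - (-1184 + sqrt(-1078))*2596 = -575 - (-1184 + 7*I*sqrt(22))*2596 = -575 - (-3073664 + 18172*I*sqrt(22)) = -575 + (3073664 - 18172*I*sqrt(22)) = 3073089 - 18172*I*sqrt(22)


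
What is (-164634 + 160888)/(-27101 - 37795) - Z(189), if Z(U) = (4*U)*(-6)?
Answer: 147186001/32448 ≈ 4536.1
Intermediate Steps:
Z(U) = -24*U
(-164634 + 160888)/(-27101 - 37795) - Z(189) = (-164634 + 160888)/(-27101 - 37795) - (-24)*189 = -3746/(-64896) - 1*(-4536) = -3746*(-1/64896) + 4536 = 1873/32448 + 4536 = 147186001/32448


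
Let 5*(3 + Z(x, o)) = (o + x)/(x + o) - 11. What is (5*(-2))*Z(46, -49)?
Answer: 50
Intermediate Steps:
Z(x, o) = -5 (Z(x, o) = -3 + ((o + x)/(x + o) - 11)/5 = -3 + ((o + x)/(o + x) - 11)/5 = -3 + (1 - 11)/5 = -3 + (1/5)*(-10) = -3 - 2 = -5)
(5*(-2))*Z(46, -49) = (5*(-2))*(-5) = -10*(-5) = 50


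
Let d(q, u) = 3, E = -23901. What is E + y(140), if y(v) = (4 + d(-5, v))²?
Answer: -23852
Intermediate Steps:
y(v) = 49 (y(v) = (4 + 3)² = 7² = 49)
E + y(140) = -23901 + 49 = -23852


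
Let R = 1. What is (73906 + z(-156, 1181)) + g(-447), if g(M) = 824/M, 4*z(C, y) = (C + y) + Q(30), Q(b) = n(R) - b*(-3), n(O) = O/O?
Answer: 33159871/447 ≈ 74183.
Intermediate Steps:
n(O) = 1
Q(b) = 1 + 3*b (Q(b) = 1 - b*(-3) = 1 - (-3)*b = 1 + 3*b)
z(C, y) = 91/4 + C/4 + y/4 (z(C, y) = ((C + y) + (1 + 3*30))/4 = ((C + y) + (1 + 90))/4 = ((C + y) + 91)/4 = (91 + C + y)/4 = 91/4 + C/4 + y/4)
(73906 + z(-156, 1181)) + g(-447) = (73906 + (91/4 + (¼)*(-156) + (¼)*1181)) + 824/(-447) = (73906 + (91/4 - 39 + 1181/4)) + 824*(-1/447) = (73906 + 279) - 824/447 = 74185 - 824/447 = 33159871/447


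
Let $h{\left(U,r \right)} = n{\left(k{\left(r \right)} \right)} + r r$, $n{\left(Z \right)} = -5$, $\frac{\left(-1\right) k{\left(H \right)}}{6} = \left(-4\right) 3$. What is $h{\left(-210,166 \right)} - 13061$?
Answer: $14490$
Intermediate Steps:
$k{\left(H \right)} = 72$ ($k{\left(H \right)} = - 6 \left(\left(-4\right) 3\right) = \left(-6\right) \left(-12\right) = 72$)
$h{\left(U,r \right)} = -5 + r^{2}$ ($h{\left(U,r \right)} = -5 + r r = -5 + r^{2}$)
$h{\left(-210,166 \right)} - 13061 = \left(-5 + 166^{2}\right) - 13061 = \left(-5 + 27556\right) - 13061 = 27551 - 13061 = 14490$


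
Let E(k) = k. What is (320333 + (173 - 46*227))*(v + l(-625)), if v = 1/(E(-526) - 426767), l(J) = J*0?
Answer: -310064/427293 ≈ -0.72565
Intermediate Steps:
l(J) = 0
v = -1/427293 (v = 1/(-526 - 426767) = 1/(-427293) = -1/427293 ≈ -2.3403e-6)
(320333 + (173 - 46*227))*(v + l(-625)) = (320333 + (173 - 46*227))*(-1/427293 + 0) = (320333 + (173 - 10442))*(-1/427293) = (320333 - 10269)*(-1/427293) = 310064*(-1/427293) = -310064/427293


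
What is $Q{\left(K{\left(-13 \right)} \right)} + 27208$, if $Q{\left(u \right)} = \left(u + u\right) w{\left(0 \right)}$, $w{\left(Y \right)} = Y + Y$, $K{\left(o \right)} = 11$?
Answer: $27208$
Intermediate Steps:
$w{\left(Y \right)} = 2 Y$
$Q{\left(u \right)} = 0$ ($Q{\left(u \right)} = \left(u + u\right) 2 \cdot 0 = 2 u 0 = 0$)
$Q{\left(K{\left(-13 \right)} \right)} + 27208 = 0 + 27208 = 27208$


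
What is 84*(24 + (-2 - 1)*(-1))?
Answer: 2268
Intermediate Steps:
84*(24 + (-2 - 1)*(-1)) = 84*(24 - 3*(-1)) = 84*(24 + 3) = 84*27 = 2268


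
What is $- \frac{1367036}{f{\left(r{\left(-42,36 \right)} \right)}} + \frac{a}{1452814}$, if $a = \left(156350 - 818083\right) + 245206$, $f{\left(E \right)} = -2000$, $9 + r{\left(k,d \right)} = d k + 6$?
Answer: $\frac{248151998163}{363203500} \approx 683.23$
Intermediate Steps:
$r{\left(k,d \right)} = -3 + d k$ ($r{\left(k,d \right)} = -9 + \left(d k + 6\right) = -9 + \left(6 + d k\right) = -3 + d k$)
$a = -416527$ ($a = -661733 + 245206 = -416527$)
$- \frac{1367036}{f{\left(r{\left(-42,36 \right)} \right)}} + \frac{a}{1452814} = - \frac{1367036}{-2000} - \frac{416527}{1452814} = \left(-1367036\right) \left(- \frac{1}{2000}\right) - \frac{416527}{1452814} = \frac{341759}{500} - \frac{416527}{1452814} = \frac{248151998163}{363203500}$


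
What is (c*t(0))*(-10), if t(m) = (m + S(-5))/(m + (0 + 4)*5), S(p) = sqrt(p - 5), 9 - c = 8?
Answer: -I*sqrt(10)/2 ≈ -1.5811*I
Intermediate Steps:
c = 1 (c = 9 - 1*8 = 9 - 8 = 1)
S(p) = sqrt(-5 + p)
t(m) = (m + I*sqrt(10))/(20 + m) (t(m) = (m + sqrt(-5 - 5))/(m + (0 + 4)*5) = (m + sqrt(-10))/(m + 4*5) = (m + I*sqrt(10))/(m + 20) = (m + I*sqrt(10))/(20 + m))
(c*t(0))*(-10) = (1*((0 + I*sqrt(10))/(20 + 0)))*(-10) = (1*((I*sqrt(10))/20))*(-10) = (1*(I*sqrt(10)/20))*(-10) = (I*sqrt(10)/20)*(-10) = -I*sqrt(10)/2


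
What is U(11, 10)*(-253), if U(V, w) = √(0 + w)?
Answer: -253*√10 ≈ -800.06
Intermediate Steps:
U(V, w) = √w
U(11, 10)*(-253) = √10*(-253) = -253*√10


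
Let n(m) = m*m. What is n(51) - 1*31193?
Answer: -28592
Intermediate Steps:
n(m) = m²
n(51) - 1*31193 = 51² - 1*31193 = 2601 - 31193 = -28592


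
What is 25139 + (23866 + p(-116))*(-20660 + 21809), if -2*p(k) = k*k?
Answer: 19716701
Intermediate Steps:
p(k) = -k²/2 (p(k) = -k*k/2 = -k²/2)
25139 + (23866 + p(-116))*(-20660 + 21809) = 25139 + (23866 - ½*(-116)²)*(-20660 + 21809) = 25139 + (23866 - ½*13456)*1149 = 25139 + (23866 - 6728)*1149 = 25139 + 17138*1149 = 25139 + 19691562 = 19716701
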